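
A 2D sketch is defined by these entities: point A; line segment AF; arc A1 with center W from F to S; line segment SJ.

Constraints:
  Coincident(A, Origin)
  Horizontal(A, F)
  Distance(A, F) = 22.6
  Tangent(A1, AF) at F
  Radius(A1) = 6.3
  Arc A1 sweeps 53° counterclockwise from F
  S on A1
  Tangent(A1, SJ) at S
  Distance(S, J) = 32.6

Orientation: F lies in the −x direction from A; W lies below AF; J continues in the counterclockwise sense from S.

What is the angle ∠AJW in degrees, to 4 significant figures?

10.93°

A is at the origin; A and F share the same y with |AF| = 22.6 and F on the −x side, so F = (-22.60, 0.000). Tangency of A1 to AF means the radius WF is perpendicular to AF, so W = F + (0, -6.3) = (-22.60, -6.300). On A1, F sits at bearing 90° from W; a 53° counterclockwise sweep puts S at bearing 143°, so S = W + 6.3·(cos 143°, sin 143°) = (-27.63, -2.509). The tangent condition forces WS to be normal to SJ, so SJ runs along (−sin 143°, cos 143°); with |SJ| = 32.6, J = (-47.25, -28.54). Then cos ∠AJW = JA·JW / (|JA||JW|), giving 10.93°.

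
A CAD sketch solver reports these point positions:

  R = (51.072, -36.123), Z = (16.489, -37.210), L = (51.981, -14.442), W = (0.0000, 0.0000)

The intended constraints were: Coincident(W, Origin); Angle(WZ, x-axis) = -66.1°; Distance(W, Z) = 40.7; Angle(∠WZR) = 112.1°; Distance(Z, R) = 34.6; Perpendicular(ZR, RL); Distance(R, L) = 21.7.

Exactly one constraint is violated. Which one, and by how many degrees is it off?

Perpendicular(ZR, RL) — off by 4.20°.

W = (0.00, 0.00) ✓; WZ at -66.10° ✓; |WZ| = 40.70 ✓; ∠WZR = 112.1° ✓; |ZR| = 34.60 ✓; ∠(ZR, RL) = 85.80° ✗; |RL| = 21.70 ✓.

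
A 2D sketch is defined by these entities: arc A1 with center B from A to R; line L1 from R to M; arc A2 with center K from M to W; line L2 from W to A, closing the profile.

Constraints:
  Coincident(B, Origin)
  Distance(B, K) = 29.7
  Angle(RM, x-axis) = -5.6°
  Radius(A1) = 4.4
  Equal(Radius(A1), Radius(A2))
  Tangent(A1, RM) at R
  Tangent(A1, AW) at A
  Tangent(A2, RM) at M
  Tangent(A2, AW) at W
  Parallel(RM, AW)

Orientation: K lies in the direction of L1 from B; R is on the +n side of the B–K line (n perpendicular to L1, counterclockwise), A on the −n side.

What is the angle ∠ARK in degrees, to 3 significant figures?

81.6°

The slot axis is L1's direction at -5.6°, so u = (cos -5.6°, sin -5.6°) = (0.995, -0.0976) and n = (−sin -5.6°, cos -5.6°) = (0.0976, 0.995). B is at the origin and K lies 29.7 along u from B, so K = 29.7·u = (29.6, -2.90). Tangency of A1 to both parallel lines with radius 4.4 puts R and A at B ± 4.4·n: R = (0.429, 4.38), A = (-0.429, -4.38). Then cos ∠ARK = RA·RK / (|RA||RK|), giving 81.6°.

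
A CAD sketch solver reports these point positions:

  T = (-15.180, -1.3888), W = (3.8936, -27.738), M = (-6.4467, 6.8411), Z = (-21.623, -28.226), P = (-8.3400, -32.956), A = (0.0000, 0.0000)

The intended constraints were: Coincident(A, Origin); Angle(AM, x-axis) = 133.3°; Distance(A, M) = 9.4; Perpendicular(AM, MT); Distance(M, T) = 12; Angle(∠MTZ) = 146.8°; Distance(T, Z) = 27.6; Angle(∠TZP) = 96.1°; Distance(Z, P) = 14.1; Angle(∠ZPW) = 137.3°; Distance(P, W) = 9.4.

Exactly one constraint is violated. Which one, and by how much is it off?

Distance(P, W) = 9.4 — off by 3.90.

A = (0.00, 0.00) ✓; AM at 133.3° ✓; |AM| = 9.400 ✓; ∠(AM, MT) = 90.00° ✓; |MT| = 12.00 ✓; ∠MTZ = 146.8° ✓; |TZ| = 27.60 ✓; ∠TZP = 96.10° ✓; |ZP| = 14.10 ✓; ∠ZPW = 137.3° ✓; |PW| = 13.30 ✗.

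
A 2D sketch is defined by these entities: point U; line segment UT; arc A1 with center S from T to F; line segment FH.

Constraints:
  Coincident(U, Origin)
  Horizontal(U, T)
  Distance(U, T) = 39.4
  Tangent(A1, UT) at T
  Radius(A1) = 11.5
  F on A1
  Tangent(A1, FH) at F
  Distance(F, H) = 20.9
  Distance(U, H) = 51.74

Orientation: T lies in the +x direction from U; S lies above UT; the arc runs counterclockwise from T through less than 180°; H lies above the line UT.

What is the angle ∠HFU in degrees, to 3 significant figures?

77.2°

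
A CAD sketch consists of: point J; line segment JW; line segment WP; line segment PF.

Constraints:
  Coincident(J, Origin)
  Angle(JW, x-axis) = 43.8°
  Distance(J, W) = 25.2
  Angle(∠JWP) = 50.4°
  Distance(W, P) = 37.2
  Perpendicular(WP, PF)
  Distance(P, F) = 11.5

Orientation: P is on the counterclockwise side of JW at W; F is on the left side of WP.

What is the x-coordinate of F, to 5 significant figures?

-20.087

∠JWP = 50.4°, so WP runs at 43.8° + (180° − 50.4°) = 173.40° from the x-axis; with |WP| = 37.2, P = W + 37.2·(cos 173.40°, sin 173.40°) = (-18.765, 21.718). The perpendicularity gives PF at right angles to WP; with |PF| = 11.5 on the left of WP, F = P + 11.5·(-0.11494, -0.99337) = (-20.087, 10.294). So F.x = -20.087.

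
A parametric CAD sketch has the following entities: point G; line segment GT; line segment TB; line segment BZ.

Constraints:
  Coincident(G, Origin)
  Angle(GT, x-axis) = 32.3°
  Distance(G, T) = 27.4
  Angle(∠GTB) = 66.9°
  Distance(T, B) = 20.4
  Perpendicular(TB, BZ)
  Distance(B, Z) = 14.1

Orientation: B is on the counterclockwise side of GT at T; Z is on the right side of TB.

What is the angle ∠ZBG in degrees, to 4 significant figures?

159.0°

∠GTB = 66.9°, so TB runs at 32.3° + (180° − 66.9°) = 145.4° from the x-axis; with |TB| = 20.4, B = T + 20.4·(cos 145.4°, sin 145.4°) = (6.368, 26.23). TB is perpendicular to BZ; with |BZ| = 14.1 on the right of TB, Z = B + 14.1·(0.5678, 0.8231) = (14.37, 37.83). Then cos ∠ZBG = BZ·BG / (|BZ||BG|), giving 159.0°.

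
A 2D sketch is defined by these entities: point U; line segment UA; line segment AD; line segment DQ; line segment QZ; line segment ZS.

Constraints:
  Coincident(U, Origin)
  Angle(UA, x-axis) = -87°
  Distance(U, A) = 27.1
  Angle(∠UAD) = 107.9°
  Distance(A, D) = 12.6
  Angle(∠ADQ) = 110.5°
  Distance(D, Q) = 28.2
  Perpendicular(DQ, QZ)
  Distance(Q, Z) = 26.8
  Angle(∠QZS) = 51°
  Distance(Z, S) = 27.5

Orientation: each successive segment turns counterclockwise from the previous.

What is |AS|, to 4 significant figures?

11.48

U is at the origin; UA runs at -87.0° with length 27.1, so A = (1.418, -27.06). ∠UAD = 107.9° gives AD at -14.90° from the x-axis; with |AD| = 12.6, D = (13.59, -30.30). ∠ADQ = 110.5° gives DQ at 54.60° from the x-axis; with |DQ| = 28.2, Q = (29.93, -7.316). DQ ⟂ QZ, so QZ runs at 144.6°; with |QZ| = 26.8, Z = (8.085, 8.209). ∠QZS = 51.0° gives ZS at -86.40° from the x-axis; with |ZS| = 27.5, S = (9.812, -19.24). Then |AS| = |S − A| = 11.48.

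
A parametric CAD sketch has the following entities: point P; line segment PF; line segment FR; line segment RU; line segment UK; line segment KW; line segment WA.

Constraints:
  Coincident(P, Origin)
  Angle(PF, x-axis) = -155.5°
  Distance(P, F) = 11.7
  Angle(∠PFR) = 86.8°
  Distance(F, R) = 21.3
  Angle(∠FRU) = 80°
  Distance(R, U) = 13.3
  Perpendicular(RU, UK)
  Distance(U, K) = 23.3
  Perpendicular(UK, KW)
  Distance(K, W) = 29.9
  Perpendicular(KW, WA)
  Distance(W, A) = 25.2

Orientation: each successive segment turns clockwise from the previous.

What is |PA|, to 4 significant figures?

37.58

P is at the origin; PF runs at -155.5° with length 11.7, so F = (-10.65, -4.852). ∠PFR = 86.8° gives FR at 111.3° from the x-axis; with |FR| = 21.3, R = (-18.38, 14.99). ∠FRU = 80.0° gives RU at 11.30° from the x-axis; with |RU| = 13.3, U = (-5.342, 17.60). RU ⟂ UK, so UK runs at -78.70°; with |UK| = 23.3, K = (-0.7761, -5.249). The perpendicularity gives KW at right angles to UK, so KW runs at -168.7°; with |KW| = 29.9, W = (-30.10, -11.11). The perpendicularity gives WA at right angles to KW, so WA runs at 101.3°; with |WA| = 25.2, A = (-35.03, 13.60). Then |PA| = |A − P| = 37.58.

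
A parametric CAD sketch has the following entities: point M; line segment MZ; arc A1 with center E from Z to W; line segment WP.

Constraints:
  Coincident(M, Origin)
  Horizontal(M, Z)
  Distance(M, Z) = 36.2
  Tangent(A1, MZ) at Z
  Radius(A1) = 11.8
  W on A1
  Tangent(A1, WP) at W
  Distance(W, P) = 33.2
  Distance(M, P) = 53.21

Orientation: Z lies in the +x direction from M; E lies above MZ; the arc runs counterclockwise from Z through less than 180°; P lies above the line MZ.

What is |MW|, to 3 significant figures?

49.5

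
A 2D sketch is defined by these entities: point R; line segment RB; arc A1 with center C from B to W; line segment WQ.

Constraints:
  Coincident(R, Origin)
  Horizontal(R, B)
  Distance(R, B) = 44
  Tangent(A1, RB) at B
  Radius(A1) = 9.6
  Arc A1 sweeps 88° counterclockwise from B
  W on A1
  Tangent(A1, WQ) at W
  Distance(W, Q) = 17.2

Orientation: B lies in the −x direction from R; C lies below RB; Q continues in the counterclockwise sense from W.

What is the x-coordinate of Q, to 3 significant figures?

-54.2

R is at the origin; RB is horizontal with |RB| = 44.0 and B on the −x side, so B = (-44.0, 0.00). Tangency of A1 to RB means the radius CB is perpendicular to RB, so C = B + (0, -9.6) = (-44.0, -9.60). On A1, B sits at bearing 90° from C; an 88° counterclockwise sweep puts W at bearing 178°, so W = C + 9.6·(cos 178°, sin 178°) = (-53.6, -9.26). A1 meets WQ tangentially, so CW is at right angles to WQ, so WQ runs along (−sin 178°, cos 178°); with |WQ| = 17.2, Q = (-54.2, -26.5). So Q.x = -54.2.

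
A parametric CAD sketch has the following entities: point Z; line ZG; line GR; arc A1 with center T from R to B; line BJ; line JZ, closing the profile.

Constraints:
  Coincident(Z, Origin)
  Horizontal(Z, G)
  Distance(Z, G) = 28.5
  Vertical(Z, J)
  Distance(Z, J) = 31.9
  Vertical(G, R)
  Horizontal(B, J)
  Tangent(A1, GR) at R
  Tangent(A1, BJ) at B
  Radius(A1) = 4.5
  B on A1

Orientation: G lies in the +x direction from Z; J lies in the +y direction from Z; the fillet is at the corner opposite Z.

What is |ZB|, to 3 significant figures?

39.9

The virtual corner opposite Z is at (28.5, 31.9). The tangent condition forces TR to be normal to GR and A1 meets BJ tangentially, so TB is at right angles to BJ, with radius 4.5, so the center T sits 4.5 in from both sides at T = (24.0, 27.4). That places the tangent points at R = (28.5, 27.4) on GR and B = (24.0, 31.9) on BJ. Then |ZB| = |B − Z| = 39.9.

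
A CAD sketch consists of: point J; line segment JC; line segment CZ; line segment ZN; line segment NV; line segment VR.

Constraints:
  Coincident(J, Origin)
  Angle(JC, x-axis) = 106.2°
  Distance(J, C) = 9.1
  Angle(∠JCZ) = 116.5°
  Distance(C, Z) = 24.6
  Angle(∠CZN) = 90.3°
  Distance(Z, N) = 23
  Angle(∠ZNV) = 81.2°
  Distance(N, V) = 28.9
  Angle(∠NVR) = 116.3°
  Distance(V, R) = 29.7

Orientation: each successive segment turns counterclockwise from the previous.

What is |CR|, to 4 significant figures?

16.08

J is at the origin; JC runs at 106.2° with length 9.1, so C = (-2.539, 8.739). ∠JCZ = 116.5° gives CZ at 169.7° from the x-axis; with |CZ| = 24.6, Z = (-26.74, 13.14). ∠CZN = 90.3° gives ZN at -100.6° from the x-axis; with |ZN| = 23.0, N = (-30.97, -9.470). ∠ZNV = 81.2° gives NV at -1.800° from the x-axis; with |NV| = 28.9, V = (-2.088, -10.38). ∠NVR = 116.3° gives VR at 61.90° from the x-axis; with |VR| = 29.7, R = (11.90, 15.82). Then |CR| = |R − C| = 16.08.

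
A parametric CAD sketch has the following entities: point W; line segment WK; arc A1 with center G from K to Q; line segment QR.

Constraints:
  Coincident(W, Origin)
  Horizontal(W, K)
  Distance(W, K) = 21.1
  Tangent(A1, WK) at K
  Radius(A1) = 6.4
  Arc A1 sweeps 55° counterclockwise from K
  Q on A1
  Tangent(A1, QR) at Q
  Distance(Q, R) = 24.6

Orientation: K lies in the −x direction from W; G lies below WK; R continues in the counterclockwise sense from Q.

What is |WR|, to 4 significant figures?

46.47

W is at the origin; WK is horizontal with |WK| = 21.1 and K on the −x side, so K = (-21.10, 0.000). The tangent condition forces GK to be normal to WK, so G = K + (0, -6.4) = (-21.10, -6.400). On A1, K sits at bearing 90° from G; a 55° counterclockwise sweep puts Q at bearing 145°, so Q = G + 6.4·(cos 145°, sin 145°) = (-26.34, -2.729). A1 meets QR tangentially, so GQ is at right angles to QR, so QR runs along (−sin 145°, cos 145°); with |QR| = 24.6, R = (-40.45, -22.88). Then |WR| = |R − W| = 46.47.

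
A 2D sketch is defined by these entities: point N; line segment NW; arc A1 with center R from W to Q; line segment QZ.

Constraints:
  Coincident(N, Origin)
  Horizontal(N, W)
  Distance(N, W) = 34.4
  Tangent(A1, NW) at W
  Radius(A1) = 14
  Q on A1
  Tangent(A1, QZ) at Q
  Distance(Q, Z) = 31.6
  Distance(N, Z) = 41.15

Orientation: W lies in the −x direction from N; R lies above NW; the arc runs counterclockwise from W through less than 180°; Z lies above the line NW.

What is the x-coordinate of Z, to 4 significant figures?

-11.18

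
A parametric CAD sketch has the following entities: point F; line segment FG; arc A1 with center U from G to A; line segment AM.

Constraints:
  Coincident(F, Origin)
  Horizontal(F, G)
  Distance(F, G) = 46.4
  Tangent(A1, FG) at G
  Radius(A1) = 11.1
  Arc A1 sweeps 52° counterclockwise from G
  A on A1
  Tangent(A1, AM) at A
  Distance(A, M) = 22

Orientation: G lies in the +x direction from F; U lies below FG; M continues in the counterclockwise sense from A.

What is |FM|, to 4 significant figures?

32.37

F is at the origin; F and G share the same y with |FG| = 46.4 and G on the +x side, so G = (46.40, 0.000). Tangency of A1 to FG means the radius UG is perpendicular to FG, so U = G + (0, -11.1) = (46.40, -11.10). On A1, G sits at bearing 90° from U; a 52° counterclockwise sweep puts A at bearing 142°, so A = U + 11.1·(cos 142°, sin 142°) = (37.65, -4.266). Tangency of A1 to AM means the radius UA is perpendicular to AM, so AM runs along (−sin 142°, cos 142°); with |AM| = 22.0, M = (24.11, -21.60). Then |FM| = |M − F| = 32.37.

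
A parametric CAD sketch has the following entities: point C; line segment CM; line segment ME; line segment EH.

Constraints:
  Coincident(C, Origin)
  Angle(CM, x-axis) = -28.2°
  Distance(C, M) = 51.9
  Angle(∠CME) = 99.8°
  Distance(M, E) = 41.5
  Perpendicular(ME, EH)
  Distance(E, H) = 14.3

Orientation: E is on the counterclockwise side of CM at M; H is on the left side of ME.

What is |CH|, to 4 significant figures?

62.38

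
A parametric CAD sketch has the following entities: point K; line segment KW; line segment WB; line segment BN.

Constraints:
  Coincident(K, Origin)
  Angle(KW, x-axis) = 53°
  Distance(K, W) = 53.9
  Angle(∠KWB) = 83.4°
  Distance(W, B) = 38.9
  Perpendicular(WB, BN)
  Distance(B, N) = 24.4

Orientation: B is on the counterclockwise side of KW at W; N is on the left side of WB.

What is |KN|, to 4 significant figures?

43.81

K is at the origin; KW runs at 53.0° with length 53.9, so W = 53.9·(cos 53.0°, sin 53.0°) = (32.44, 43.05). ∠KWB = 83.4°, so WB runs at 53.0° + (180° − 83.4°) = 149.6° from the x-axis; with |WB| = 38.9, B = W + 38.9·(cos 149.6°, sin 149.6°) = (-1.114, 62.73). The perpendicularity gives BN at right angles to WB; with |BN| = 24.4 on the left of WB, N = B + 24.4·(-0.5060, -0.8625) = (-13.46, 41.69). Then |KN| = |N − K| = 43.81.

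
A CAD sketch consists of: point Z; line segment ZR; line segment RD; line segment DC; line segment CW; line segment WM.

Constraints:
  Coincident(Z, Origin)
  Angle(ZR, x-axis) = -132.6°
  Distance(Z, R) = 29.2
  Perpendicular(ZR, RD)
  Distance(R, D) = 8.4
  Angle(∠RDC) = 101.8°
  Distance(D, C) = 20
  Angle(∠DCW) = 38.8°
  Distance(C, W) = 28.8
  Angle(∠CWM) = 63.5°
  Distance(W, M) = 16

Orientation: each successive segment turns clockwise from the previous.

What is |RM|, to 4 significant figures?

7.131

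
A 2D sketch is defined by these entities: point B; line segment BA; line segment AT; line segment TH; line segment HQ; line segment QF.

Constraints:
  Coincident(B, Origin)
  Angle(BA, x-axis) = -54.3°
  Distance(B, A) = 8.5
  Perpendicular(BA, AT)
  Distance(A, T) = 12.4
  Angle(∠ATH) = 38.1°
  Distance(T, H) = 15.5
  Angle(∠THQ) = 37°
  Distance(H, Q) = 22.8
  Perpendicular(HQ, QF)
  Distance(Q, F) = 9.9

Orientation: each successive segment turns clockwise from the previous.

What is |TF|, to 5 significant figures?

10.437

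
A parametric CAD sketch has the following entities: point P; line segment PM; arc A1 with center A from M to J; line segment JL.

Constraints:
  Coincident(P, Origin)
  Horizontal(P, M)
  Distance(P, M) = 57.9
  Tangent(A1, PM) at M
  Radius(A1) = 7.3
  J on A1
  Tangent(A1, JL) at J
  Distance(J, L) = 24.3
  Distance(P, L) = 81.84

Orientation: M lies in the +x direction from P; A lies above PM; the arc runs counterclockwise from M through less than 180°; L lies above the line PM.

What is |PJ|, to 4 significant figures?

63.59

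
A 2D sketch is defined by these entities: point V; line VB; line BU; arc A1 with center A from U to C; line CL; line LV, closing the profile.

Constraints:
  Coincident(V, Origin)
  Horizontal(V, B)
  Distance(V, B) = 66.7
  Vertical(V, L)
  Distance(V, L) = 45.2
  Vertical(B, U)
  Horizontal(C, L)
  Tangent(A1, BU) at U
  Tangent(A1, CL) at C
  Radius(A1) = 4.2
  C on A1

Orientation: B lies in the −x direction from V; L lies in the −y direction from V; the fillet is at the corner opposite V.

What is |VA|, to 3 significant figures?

74.7

V is at the origin; VB is horizontal with |VB| = 66.7 and B on the −x side, so B = (-66.7, 0.00). V and L share the same x with |VL| = 45.2 and L on the −y side, so L = (0.00, -45.2). The virtual corner opposite V is at (-66.7, -45.2). Since A1 is tangent to BU there, AU ⟂ BU and the tangent condition forces AC to be normal to CL, with radius 4.2, so the center A sits 4.2 in from both sides at A = (-62.5, -41.0). Then |VA| = |A − V| = 74.7.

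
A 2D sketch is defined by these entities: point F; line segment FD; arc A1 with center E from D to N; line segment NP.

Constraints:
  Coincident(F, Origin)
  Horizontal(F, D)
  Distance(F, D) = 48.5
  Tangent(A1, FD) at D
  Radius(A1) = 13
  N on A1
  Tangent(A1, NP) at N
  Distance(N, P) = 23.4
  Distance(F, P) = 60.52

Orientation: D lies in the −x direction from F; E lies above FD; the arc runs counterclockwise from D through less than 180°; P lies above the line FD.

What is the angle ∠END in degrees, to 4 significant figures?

33.43°

F is at the origin; FD is horizontal with |FD| = 48.5 and D on the −x side, so D = (-48.50, 0.000). Tangency of A1 to FD means the radius ED is perpendicular to FD, so E = D + (0, 13) = (-48.50, 13.00). Since EN ⟂ NP (tangency), |EP| = √(13.0² + 23.4²) = 26.77 regardless of where N sits on A1. So P lies on both circle(F, 60.52) and circle(E, 26.77); the above-FD intersection is P = (-45.74, 39.63). N is the foot of the tangent from P: N = (-36.55, 18.11).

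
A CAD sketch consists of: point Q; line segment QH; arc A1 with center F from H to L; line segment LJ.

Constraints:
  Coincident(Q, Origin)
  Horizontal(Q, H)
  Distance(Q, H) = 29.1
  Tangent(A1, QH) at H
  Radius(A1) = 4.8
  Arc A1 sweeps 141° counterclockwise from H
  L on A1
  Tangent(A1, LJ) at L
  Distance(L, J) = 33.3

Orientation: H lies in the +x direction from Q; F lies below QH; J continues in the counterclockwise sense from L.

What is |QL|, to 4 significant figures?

27.44

Q is at the origin; QH is horizontal with |QH| = 29.1 and H on the +x side, so H = (29.10, 0.000). The tangent condition forces FH to be normal to QH, so F = H + (0, -4.8) = (29.10, -4.800). On A1, H sits at bearing 90° from F; a 141° counterclockwise sweep puts L at bearing 231°, so L = F + 4.8·(cos 231°, sin 231°) = (26.08, -8.530). Then |QL| = |L − Q| = 27.44.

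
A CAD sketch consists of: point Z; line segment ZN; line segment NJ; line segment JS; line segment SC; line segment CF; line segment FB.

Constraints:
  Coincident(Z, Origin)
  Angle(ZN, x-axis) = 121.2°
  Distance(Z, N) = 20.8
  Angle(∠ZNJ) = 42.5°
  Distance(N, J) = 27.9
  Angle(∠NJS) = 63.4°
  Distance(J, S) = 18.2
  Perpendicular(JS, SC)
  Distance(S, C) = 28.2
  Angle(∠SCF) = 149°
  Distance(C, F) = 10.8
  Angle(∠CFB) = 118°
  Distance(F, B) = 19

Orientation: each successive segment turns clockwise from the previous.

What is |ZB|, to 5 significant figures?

39.939

Z is at the origin; ZN runs at 121.2° with length 20.8, so N = (-10.775, 17.792). ∠ZNJ = 42.5° gives NJ at -16.300° from the x-axis; with |NJ| = 27.9, J = (16.004, 9.9610). ∠NJS = 63.4° gives JS at -132.90° from the x-axis; with |JS| = 18.2, S = (3.6145, -3.3713). The perpendicularity gives SC at right angles to JS, so SC runs at 137.10°; with |SC| = 28.2, C = (-17.043, 15.825). ∠SCF = 149.0° gives CF at 106.10° from the x-axis; with |CF| = 10.8, F = (-20.038, 26.201). ∠CFB = 118.0° gives FB at 44.100° from the x-axis; with |FB| = 19.0, B = (-6.3938, 39.424). Then |ZB| = |B − Z| = 39.939.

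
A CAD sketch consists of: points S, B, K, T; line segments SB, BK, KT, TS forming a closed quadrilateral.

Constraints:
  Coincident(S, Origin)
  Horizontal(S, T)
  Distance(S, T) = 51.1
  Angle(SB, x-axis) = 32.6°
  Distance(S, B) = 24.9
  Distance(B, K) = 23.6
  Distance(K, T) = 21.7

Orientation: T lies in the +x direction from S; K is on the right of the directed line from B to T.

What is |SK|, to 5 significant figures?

31.938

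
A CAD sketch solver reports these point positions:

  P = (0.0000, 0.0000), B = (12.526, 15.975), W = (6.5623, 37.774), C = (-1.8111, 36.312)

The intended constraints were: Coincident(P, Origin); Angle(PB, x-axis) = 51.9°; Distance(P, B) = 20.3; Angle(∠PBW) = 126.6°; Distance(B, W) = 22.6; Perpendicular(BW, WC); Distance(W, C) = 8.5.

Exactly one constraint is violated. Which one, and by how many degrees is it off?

Perpendicular(BW, WC) — off by 5.40°.

P = (0.00, 0.00) ✓; PB at 51.90° ✓; |PB| = 20.30 ✓; ∠PBW = 126.6° ✓; |BW| = 22.60 ✓; ∠(BW, WC) = 84.60° ✗; |WC| = 8.500 ✓.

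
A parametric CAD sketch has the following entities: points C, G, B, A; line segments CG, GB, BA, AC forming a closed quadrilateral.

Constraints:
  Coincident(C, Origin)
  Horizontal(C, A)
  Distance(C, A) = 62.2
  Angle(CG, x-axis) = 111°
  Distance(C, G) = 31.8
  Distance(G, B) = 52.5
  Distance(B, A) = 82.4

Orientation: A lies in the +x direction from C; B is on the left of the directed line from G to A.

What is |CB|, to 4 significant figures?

74.16

Checks: |GB| = 52.50 ✓; |BA| = 82.40 ✓.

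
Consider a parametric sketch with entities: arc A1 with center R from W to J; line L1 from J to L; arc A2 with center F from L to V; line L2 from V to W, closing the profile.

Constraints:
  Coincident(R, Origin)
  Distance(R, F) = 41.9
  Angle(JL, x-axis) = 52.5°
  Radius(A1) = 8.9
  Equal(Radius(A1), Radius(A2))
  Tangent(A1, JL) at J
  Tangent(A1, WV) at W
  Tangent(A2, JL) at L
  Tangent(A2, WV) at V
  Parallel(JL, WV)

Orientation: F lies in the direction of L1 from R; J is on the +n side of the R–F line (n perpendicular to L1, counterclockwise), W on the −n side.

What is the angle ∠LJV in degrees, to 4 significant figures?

23.02°

Tangency of A1 to both parallel lines with radius 8.9 puts J and W at R ± 8.9·n: J = (-7.061, 5.418), W = (7.061, -5.418). Equal radii place L and V the same way about F: L = F + 8.9·n = (18.45, 38.66), V = F − 8.9·n = (32.57, 27.82). Then cos ∠LJV = JL·JV / (|JL||JV|), giving 23.02°.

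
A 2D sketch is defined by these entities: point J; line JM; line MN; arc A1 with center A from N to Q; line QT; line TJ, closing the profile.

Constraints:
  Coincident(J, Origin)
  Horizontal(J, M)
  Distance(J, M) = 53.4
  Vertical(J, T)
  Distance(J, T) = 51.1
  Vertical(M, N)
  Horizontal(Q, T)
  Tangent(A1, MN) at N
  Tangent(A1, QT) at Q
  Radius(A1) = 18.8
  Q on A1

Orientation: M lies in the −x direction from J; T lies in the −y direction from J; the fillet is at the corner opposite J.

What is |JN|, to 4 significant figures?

62.41

J is at the origin; J and M share the same y with |JM| = 53.4 and M on the −x side, so M = (-53.40, 0.000). JT is vertical with |JT| = 51.1 and T on the −y side, so T = (0.000, -51.10). The virtual corner opposite J is at (-53.40, -51.10). Since A1 is tangent to MN there, AN ⟂ MN and A1 meets QT tangentially, so AQ is at right angles to QT, with radius 18.8, so the center A sits 18.8 in from both sides at A = (-34.60, -32.30). That places the tangent points at N = (-53.40, -32.30) on MN and Q = (-34.60, -51.10) on QT. Then |JN| = |N − J| = 62.41.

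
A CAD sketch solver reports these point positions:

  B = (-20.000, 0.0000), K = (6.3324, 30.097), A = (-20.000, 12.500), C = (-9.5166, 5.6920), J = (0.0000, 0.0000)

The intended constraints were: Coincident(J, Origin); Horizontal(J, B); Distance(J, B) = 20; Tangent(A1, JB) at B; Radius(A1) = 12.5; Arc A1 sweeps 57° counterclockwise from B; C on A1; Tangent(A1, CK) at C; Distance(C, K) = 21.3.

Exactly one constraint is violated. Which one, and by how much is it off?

Distance(C, K) = 21.3 — off by 7.80.

J = (0.00, 0.00) ✓; J.y = 0.00, B.y = 0.00 ✓; |JB| = 20.00 ✓; ∠(AB, BJ) = 90.00° ✓; |AB| = 12.50 ✓; bearing(A→C) − bearing(A→B) = 57.00° ✓; |AC| = 12.50 ✓; ∠(AC, CK) = 90.00° ✓; |CK| = 29.10 ✗.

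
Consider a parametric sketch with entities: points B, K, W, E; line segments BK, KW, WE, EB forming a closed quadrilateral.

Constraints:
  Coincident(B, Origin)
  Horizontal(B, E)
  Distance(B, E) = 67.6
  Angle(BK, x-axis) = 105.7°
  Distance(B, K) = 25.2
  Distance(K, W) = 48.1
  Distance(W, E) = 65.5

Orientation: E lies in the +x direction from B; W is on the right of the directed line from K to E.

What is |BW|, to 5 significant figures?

22.901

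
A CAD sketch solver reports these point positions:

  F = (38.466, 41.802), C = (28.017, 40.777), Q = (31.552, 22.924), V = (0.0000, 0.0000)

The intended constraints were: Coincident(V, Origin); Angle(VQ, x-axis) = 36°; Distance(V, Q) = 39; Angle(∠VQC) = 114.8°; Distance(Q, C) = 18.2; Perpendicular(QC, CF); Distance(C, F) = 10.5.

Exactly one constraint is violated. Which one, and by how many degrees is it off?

Perpendicular(QC, CF) — off by 5.60°.

V = (0.00, 0.00) ✓; VQ at 36.00° ✓; |VQ| = 39.00 ✓; ∠VQC = 114.8° ✓; |QC| = 18.20 ✓; ∠(QC, CF) = 95.60° ✗; |CF| = 10.50 ✓.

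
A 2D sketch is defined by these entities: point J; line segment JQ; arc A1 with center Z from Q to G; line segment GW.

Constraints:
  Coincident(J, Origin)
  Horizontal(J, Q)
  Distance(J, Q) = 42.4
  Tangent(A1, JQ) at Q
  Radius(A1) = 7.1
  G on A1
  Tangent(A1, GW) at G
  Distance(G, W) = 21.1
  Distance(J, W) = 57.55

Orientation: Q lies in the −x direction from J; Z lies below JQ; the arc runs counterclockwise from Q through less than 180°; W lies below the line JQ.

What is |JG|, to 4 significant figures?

49.96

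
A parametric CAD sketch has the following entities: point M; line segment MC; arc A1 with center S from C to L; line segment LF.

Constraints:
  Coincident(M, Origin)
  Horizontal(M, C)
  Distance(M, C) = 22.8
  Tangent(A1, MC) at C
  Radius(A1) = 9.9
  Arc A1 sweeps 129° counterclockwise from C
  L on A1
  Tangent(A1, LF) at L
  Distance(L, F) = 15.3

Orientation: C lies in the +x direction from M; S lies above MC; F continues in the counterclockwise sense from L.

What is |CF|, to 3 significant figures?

28.1

M is at the origin; M and C share the same y with |MC| = 22.8 and C on the +x side, so C = (22.8, 0.00). Tangency of A1 to MC means the radius SC is perpendicular to MC, so S = C + (0, 9.9) = (22.8, 9.90). On A1, C sits at bearing -90° from S; a 129° counterclockwise sweep puts L at bearing 39°, so L = S + 9.9·(cos 39°, sin 39°) = (30.5, 16.1). A1 meets LF tangentially, so SL is at right angles to LF, so LF runs along (−sin 39°, cos 39°); with |LF| = 15.3, F = (20.9, 28.0). Then |CF| = |F − C| = 28.1.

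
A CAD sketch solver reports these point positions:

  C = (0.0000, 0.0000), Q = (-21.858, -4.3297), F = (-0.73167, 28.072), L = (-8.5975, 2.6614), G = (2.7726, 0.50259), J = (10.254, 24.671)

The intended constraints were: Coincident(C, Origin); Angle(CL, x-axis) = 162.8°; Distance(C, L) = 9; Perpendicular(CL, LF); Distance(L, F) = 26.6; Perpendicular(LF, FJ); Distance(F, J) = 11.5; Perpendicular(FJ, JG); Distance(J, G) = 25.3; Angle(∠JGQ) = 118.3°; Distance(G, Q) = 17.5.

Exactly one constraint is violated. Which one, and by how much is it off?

Distance(G, Q) = 17.5 — off by 7.60.

C = (0.00, 0.00) ✓; CL at 162.8° ✓; |CL| = 9.000 ✓; ∠(CL, LF) = 90.00° ✓; |LF| = 26.60 ✓; ∠(LF, FJ) = 90.00° ✓; |FJ| = 11.50 ✓; ∠(FJ, JG) = 90.00° ✓; |JG| = 25.30 ✓; ∠JGQ = 118.3° ✓; |GQ| = 25.10 ✗.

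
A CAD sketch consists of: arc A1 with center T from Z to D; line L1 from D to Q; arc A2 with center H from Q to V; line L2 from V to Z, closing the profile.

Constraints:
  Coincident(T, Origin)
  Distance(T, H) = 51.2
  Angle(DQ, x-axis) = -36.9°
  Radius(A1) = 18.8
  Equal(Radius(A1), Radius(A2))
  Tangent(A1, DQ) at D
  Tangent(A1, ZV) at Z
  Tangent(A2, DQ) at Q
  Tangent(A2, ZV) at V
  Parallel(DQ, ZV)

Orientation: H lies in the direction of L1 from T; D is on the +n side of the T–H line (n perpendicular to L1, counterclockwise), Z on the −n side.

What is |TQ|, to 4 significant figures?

54.54

Tangency of A1 to both parallel lines with radius 18.8 puts D and Z at T ± 18.8·n: D = (11.29, 15.03), Z = (-11.29, -15.03). Equal radii place Q and V the same way about H: Q = H + 18.8·n = (52.23, -15.71), V = H − 18.8·n = (29.66, -45.78). Then |TQ| = |Q − T| = 54.54.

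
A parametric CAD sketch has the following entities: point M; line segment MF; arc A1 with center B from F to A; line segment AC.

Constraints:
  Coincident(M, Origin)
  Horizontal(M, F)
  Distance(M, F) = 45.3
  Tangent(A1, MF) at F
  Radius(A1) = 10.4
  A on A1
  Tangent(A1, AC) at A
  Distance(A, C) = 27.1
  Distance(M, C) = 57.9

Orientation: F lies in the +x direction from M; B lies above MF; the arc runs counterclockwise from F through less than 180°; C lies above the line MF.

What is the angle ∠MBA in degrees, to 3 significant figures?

166°

M is at the origin; MF is horizontal with |MF| = 45.3 and F on the +x side, so F = (45.3, 0.00). A1 meets MF tangentially, so BF is at right angles to MF, so B = F + (0, 10.4) = (45.3, 10.4). Since BA ⟂ AC (tangency), |BC| = √(10.4² + 27.1²) = 29.0 regardless of where A sits on A1. So C lies on both circle(M, 57.9) and circle(B, 29.0); the above-MF intersection is C = (42.5, 39.3). A is the foot of the tangent from C: A = (54.6, 15.0).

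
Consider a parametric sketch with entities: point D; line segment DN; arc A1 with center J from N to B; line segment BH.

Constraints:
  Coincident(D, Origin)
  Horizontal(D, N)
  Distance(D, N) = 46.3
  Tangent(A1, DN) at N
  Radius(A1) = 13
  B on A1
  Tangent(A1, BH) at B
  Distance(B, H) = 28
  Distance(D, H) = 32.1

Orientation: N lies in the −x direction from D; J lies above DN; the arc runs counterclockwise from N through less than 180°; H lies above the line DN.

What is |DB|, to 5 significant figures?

36.590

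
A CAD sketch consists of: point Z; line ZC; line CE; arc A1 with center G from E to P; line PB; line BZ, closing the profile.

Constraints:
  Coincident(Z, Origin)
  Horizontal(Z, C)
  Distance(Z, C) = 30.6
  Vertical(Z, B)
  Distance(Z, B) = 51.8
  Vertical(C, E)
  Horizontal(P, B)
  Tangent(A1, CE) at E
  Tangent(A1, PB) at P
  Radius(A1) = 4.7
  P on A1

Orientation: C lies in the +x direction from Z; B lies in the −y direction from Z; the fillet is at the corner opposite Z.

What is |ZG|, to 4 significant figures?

53.75

Z is at the origin; Z and C share the same y with |ZC| = 30.6 and C on the +x side, so C = (30.60, 0.000). Z and B share the same x with |ZB| = 51.8 and B on the −y side, so B = (0.000, -51.80). The virtual corner opposite Z is at (30.60, -51.80). Since A1 is tangent to CE there, GE ⟂ CE and A1 meets PB tangentially, so GP is at right angles to PB, with radius 4.7, so the center G sits 4.7 in from both sides at G = (25.90, -47.10). Then |ZG| = |G − Z| = 53.75.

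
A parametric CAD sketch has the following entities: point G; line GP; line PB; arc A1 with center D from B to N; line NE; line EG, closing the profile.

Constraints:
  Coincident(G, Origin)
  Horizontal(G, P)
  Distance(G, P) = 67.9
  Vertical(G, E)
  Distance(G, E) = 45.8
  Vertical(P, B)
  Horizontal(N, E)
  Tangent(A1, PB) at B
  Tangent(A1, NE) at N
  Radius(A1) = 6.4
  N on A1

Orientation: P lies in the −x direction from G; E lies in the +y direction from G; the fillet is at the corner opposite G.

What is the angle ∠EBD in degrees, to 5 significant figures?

5.3846°

The virtual corner opposite G is at (-67.900, 45.800). The tangent condition forces DB to be normal to PB and the tangent condition forces DN to be normal to NE, with radius 6.4, so the center D sits 6.4 in from both sides at D = (-61.500, 39.400). That places the tangent points at B = (-67.900, 39.400) on PB and N = (-61.500, 45.800) on NE. Then cos ∠EBD = BE·BD / (|BE||BD|), giving 5.3846°.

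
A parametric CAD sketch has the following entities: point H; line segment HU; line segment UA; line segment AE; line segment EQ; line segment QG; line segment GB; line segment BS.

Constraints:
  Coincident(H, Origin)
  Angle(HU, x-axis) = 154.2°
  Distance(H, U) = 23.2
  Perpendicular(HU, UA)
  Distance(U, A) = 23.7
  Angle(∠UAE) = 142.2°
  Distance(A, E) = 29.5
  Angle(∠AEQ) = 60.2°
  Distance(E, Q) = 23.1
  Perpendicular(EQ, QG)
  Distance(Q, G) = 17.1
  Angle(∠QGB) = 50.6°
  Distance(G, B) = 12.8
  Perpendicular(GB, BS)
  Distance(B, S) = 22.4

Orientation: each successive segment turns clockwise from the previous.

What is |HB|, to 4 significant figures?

32.48

EQ ⟂ QG, so QG runs at 176.6°; with |QG| = 17.1, G = (-2.589, 22.51). ∠QGB = 50.6° gives GB at 47.20° from the x-axis; with |GB| = 12.8, B = (6.108, 31.90). Then |HB| = |B − H| = 32.48.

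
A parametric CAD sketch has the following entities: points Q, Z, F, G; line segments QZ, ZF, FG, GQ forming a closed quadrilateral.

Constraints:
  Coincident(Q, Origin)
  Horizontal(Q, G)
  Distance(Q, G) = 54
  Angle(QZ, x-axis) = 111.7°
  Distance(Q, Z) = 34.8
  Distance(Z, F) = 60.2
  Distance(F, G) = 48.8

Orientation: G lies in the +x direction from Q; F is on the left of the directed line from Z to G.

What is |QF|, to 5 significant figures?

65.978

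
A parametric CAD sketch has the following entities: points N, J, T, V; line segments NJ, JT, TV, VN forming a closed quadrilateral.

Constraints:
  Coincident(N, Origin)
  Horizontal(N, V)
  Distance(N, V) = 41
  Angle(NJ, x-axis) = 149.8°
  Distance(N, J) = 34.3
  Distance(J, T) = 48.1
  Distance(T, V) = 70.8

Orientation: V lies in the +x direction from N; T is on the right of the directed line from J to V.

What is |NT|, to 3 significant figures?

38.1

Checks: |JT| = 48.10 ✓; |TV| = 70.80 ✓.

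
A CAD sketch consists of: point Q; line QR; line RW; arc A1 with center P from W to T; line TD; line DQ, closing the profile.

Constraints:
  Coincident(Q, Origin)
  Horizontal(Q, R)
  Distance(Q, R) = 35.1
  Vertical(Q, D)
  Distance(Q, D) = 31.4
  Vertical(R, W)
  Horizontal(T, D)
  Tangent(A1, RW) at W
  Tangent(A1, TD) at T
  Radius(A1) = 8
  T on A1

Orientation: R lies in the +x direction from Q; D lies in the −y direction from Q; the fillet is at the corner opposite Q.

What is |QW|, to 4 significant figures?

42.18

The virtual corner opposite Q is at (35.10, -31.40). Since A1 is tangent to RW there, PW ⟂ RW and the tangent condition forces PT to be normal to TD, with radius 8.0, so the center P sits 8.0 in from both sides at P = (27.10, -23.40). That places the tangent points at W = (35.10, -23.40) on RW and T = (27.10, -31.40) on TD. Then |QW| = |W − Q| = 42.18.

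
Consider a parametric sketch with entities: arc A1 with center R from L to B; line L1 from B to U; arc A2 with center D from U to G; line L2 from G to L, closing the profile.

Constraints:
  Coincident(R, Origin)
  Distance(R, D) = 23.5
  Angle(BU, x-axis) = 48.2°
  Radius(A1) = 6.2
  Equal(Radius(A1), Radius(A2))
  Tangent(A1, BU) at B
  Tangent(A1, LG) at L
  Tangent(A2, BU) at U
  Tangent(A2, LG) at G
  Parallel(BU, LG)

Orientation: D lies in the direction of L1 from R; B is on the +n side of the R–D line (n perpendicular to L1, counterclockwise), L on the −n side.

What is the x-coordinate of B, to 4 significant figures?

-4.622

The slot axis is L1's direction at 48.2°, so u = (cos 48.2°, sin 48.2°) = (0.6665, 0.7455) and n = (−sin 48.2°, cos 48.2°) = (-0.7455, 0.6665). R is at the origin and D lies 23.5 along u from R, so D = 23.5·u = (15.66, 17.52). Tangency of A1 to both parallel lines with radius 6.2 puts B and L at R ± 6.2·n: B = (-4.622, 4.133), L = (4.622, -4.133). So B.x = -4.622.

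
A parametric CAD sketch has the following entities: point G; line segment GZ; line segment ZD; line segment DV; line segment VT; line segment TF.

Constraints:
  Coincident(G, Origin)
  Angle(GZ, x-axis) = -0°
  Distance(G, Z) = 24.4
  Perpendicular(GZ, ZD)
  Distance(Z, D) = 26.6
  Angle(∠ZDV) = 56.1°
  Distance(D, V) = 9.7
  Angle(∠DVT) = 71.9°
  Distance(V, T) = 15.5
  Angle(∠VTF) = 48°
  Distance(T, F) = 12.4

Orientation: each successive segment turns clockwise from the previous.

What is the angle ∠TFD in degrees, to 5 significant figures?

132.07°

G is at the origin; GZ runs at -0.0° with length 24.4, so Z = (24.400, 0.0000). GZ ⟂ ZD, so ZD runs at -90.000°; with |ZD| = 26.6, D = (24.400, -26.600). ∠ZDV = 56.1° gives DV at 146.10° from the x-axis; with |DV| = 9.7, V = (16.349, -21.190). ∠DVT = 71.9° gives VT at 38.000° from the x-axis; with |VT| = 15.5, T = (28.563, -11.647). ∠VTF = 48.0° gives TF at -94.000° from the x-axis; with |TF| = 12.4, F = (27.698, -24.017). Then cos ∠TFD = FT·FD / (|FT||FD|), giving 132.07°.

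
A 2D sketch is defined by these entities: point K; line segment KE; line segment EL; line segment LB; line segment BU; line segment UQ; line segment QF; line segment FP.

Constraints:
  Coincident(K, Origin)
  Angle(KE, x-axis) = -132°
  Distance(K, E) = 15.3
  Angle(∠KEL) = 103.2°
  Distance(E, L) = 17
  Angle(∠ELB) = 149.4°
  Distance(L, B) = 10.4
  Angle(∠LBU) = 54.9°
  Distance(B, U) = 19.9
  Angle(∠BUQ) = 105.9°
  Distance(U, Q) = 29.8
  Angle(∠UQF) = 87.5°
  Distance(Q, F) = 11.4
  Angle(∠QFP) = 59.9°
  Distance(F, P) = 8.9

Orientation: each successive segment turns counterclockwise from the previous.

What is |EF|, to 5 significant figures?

16.426

∠BUQ = 105.9° gives UQ at 174.60° from the x-axis; with |UQ| = 29.8, Q = (-24.374, -7.2878). ∠UQF = 87.5° gives QF at -92.900° from the x-axis; with |QF| = 11.4, F = (-24.951, -18.673). Then |EF| = |F − E| = 16.426.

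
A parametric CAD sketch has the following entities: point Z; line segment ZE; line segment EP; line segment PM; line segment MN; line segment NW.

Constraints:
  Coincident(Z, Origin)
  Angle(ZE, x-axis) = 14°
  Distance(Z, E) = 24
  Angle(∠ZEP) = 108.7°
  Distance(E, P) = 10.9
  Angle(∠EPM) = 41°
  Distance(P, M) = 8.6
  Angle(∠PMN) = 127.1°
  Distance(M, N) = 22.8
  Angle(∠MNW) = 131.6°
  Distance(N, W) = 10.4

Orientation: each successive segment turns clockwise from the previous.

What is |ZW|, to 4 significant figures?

34.44

Z is at the origin; ZE runs at 14.0° with length 24.0, so E = (23.29, 5.806). ∠ZEP = 108.7° gives EP at -57.30° from the x-axis; with |EP| = 10.9, P = (29.18, -3.366). ∠EPM = 41.0° gives PM at 163.7° from the x-axis; with |PM| = 8.6, M = (20.92, -0.9526). ∠PMN = 127.1° gives MN at 110.8° from the x-axis; with |MN| = 22.8, N = (12.82, 20.36). ∠MNW = 131.6° gives NW at 62.40° from the x-axis; with |NW| = 10.4, W = (17.64, 29.58). Then |ZW| = |W − Z| = 34.44.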